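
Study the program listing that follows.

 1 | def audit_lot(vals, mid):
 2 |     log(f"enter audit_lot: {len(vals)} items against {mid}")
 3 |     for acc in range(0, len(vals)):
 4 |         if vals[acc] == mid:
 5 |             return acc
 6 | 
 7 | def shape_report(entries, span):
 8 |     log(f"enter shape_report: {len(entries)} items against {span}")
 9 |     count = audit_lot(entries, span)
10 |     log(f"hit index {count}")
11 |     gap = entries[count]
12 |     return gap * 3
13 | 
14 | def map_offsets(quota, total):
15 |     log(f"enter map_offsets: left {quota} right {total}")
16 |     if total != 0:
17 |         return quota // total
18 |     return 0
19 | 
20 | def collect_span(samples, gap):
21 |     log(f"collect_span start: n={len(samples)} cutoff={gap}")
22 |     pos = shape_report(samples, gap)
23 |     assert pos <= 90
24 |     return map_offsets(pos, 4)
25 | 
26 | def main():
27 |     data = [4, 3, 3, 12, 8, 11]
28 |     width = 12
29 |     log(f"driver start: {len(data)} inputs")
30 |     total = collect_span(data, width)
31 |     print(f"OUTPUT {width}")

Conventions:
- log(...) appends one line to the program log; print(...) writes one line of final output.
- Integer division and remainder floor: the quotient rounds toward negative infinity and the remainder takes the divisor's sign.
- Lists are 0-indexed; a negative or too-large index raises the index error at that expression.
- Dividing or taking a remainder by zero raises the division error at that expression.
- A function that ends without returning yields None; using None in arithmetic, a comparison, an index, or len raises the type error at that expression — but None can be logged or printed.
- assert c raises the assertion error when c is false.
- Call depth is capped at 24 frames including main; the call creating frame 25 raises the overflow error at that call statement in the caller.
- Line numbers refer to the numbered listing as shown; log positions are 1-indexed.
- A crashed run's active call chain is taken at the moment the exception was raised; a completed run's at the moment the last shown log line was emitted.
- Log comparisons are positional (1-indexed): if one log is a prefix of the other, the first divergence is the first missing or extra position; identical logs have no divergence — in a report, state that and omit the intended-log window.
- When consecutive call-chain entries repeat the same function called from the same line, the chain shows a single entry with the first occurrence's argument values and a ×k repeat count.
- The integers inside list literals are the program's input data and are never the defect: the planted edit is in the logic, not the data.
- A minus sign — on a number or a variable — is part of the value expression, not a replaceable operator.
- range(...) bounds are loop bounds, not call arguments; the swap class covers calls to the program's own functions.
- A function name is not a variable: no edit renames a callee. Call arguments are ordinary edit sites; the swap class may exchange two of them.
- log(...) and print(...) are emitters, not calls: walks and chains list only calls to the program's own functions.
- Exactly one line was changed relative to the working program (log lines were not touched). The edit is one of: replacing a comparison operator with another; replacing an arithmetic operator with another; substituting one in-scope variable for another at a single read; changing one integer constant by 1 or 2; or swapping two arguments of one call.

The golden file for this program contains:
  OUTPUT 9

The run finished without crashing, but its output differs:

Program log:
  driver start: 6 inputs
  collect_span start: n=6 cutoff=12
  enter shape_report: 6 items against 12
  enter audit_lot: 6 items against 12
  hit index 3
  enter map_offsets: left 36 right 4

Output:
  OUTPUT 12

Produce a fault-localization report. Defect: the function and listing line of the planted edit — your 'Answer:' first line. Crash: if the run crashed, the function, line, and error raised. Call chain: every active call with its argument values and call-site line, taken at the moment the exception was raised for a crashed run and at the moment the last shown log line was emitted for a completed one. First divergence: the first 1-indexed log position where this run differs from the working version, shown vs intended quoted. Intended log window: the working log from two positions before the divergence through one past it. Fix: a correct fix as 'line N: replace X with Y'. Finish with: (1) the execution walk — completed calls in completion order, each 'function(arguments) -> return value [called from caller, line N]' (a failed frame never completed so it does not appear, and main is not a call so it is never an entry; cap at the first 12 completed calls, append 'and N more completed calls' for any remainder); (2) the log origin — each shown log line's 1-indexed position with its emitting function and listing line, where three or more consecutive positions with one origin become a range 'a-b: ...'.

Answer: the defect is in main at line 31.
Core observation: The two runs log identically and part ways only at the printed values.
Call chain: main -> collect_span([4, 3, 3, 12, 8, 11], 12) (called at line 30) -> map_offsets(36, 4) (called at line 24).
First divergence: none; the two logs match at every position.
Execution walk:
  audit_lot([4, 3, 3, 12, 8, 11], 12) -> 3  [called from shape_report, line 9]
  shape_report([4, 3, 3, 12, 8, 11], 12) -> 36  [called from collect_span, line 22]
  map_offsets(36, 4) -> 9  [called from collect_span, line 24]
  collect_span([4, 3, 3, 12, 8, 11], 12) -> 9  [called from main, line 30]
Log line origins:
  1: from main, line 29
  2: from collect_span, line 21
  3: from shape_report, line 8
  4: from audit_lot, line 2
  5: from shape_report, line 10
  6: from map_offsets, line 15
A correct fix: line 31: replace `width` with `total`.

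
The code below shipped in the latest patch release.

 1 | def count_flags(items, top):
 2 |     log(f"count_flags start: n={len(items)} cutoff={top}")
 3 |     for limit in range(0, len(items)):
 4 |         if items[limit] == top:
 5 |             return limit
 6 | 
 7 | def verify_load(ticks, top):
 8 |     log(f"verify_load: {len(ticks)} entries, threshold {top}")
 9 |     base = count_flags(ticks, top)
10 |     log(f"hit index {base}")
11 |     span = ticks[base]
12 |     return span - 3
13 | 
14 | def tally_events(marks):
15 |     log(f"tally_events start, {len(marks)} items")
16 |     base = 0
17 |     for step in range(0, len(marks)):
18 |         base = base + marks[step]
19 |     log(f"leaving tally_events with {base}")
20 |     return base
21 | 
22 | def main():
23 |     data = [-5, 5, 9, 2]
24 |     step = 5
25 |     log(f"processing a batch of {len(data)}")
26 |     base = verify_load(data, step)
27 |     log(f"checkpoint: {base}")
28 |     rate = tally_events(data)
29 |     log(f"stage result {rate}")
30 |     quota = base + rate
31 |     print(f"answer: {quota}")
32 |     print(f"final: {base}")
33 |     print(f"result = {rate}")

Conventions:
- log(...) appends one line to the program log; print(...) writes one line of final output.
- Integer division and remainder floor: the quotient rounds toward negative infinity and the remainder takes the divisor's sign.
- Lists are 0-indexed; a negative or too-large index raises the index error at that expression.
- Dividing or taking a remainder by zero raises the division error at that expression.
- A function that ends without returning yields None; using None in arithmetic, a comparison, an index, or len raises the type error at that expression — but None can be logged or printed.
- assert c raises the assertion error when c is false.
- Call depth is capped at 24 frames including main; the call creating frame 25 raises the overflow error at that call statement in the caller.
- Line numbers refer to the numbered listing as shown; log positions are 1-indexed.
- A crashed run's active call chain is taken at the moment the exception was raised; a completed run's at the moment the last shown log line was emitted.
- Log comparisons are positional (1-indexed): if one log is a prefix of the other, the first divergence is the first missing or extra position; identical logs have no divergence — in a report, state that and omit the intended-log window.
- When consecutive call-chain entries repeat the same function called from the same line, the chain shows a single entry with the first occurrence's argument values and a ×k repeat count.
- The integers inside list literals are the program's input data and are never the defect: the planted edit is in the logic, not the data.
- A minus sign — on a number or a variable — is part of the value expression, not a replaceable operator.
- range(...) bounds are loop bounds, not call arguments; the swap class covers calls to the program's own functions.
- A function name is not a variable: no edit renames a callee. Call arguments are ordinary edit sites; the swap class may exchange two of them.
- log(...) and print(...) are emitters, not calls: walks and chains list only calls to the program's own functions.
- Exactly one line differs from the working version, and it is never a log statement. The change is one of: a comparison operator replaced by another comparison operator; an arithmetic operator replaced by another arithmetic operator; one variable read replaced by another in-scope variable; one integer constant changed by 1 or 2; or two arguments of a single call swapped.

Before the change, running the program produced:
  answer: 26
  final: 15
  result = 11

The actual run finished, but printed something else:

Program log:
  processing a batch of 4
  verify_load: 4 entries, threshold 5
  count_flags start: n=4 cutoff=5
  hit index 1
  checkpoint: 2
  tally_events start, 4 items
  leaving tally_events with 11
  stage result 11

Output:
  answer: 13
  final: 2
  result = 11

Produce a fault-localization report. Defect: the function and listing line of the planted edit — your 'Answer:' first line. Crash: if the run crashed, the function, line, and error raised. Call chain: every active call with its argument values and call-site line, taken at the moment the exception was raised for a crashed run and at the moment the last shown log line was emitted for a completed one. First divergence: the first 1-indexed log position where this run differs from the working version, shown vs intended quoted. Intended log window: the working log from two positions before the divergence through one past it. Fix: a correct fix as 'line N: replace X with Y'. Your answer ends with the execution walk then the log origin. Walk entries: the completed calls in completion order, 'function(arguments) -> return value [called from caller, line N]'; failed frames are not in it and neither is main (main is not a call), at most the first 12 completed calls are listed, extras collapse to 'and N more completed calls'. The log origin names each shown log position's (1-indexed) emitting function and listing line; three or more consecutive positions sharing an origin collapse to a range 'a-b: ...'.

Answer: the defect is in verify_load at line 12.
Core observation: Log line 5 is where behavior first shows: 'checkpoint: 2' appears instead of 'checkpoint: 15'.
Call chain: main.
First divergence: position 5 — shown 'checkpoint: 2', intended 'checkpoint: 15'.
Intended log window:
  3: count_flags start: n=4 cutoff=5
  4: hit index 1
  5: checkpoint: 15
  6: tally_events start, 4 items
Execution walk:
  count_flags([-5, 5, 9, 2], 5) -> 1  [called from verify_load, line 9]
  verify_load([-5, 5, 9, 2], 5) -> 2  [called from main, line 26]
  tally_events([-5, 5, 9, 2]) -> 11  [called from main, line 28]
Log line origins:
  1: from main, line 25
  2: from verify_load, line 8
  3: from count_flags, line 2
  4: from verify_load, line 10
  5: from main, line 27
  6: from tally_events, line 15
  7: from tally_events, line 19
  8: from main, line 29
A correct fix: line 12: replace `-` with `*`.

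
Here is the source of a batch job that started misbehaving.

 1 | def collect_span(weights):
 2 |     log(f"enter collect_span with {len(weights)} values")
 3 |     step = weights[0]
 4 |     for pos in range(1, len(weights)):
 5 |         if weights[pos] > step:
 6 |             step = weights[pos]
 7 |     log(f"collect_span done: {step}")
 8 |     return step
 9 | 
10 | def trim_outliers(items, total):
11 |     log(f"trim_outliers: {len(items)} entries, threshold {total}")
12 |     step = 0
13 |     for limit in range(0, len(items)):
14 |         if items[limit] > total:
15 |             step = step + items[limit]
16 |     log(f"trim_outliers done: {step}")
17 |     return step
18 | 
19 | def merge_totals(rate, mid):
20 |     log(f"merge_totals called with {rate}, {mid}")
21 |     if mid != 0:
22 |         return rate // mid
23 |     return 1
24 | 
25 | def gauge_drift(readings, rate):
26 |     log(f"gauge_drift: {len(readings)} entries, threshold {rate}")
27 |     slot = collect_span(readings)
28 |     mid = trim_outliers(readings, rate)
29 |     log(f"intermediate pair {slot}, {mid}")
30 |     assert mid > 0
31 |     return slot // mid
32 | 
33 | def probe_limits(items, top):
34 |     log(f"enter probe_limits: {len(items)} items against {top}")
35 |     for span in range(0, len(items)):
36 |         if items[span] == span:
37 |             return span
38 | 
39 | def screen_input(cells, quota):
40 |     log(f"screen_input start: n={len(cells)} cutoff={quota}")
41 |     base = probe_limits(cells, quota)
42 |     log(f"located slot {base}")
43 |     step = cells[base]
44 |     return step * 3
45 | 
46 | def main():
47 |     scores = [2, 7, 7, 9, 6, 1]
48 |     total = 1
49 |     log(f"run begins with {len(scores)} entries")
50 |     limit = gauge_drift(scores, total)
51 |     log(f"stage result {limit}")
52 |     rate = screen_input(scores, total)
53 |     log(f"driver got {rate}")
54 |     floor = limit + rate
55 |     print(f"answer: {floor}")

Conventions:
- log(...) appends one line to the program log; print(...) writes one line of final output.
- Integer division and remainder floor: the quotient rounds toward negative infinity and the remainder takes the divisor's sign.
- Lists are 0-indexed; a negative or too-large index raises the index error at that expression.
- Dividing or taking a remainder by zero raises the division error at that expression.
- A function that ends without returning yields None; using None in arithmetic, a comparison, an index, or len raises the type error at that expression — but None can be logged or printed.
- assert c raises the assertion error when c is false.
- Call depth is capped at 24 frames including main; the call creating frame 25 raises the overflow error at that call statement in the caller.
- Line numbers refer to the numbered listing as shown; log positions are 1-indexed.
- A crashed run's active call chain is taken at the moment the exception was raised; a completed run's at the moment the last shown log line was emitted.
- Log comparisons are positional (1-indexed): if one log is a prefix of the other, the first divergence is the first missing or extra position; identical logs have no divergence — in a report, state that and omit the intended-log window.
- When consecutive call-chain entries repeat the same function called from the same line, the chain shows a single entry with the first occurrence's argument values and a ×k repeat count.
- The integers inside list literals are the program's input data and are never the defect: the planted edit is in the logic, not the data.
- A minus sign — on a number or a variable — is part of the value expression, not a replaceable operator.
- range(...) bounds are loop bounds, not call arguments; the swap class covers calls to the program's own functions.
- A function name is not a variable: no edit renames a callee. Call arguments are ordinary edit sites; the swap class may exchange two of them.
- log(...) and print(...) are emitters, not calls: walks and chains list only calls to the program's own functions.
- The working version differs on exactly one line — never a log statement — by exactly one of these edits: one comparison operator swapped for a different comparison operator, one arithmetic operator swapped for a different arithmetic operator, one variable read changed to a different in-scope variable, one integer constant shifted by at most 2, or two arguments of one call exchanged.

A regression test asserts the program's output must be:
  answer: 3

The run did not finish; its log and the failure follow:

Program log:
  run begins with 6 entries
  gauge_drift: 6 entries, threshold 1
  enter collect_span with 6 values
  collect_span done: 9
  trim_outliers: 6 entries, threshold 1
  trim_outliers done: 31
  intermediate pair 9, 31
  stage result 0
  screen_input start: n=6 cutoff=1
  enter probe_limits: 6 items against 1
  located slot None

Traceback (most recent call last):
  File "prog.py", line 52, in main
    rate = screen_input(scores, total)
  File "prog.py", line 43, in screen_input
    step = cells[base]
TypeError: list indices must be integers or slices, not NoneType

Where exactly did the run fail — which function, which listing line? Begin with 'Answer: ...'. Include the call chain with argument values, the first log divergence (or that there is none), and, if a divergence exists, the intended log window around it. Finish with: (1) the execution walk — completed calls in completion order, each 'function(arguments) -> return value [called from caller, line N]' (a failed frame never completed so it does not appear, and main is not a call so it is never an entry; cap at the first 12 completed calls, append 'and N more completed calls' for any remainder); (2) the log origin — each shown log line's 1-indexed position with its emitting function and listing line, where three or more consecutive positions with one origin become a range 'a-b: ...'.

Answer: the error was raised in screen_input, line 43.
Core observation: Everything matches until log position 11, which reads 'located slot None' in place of 'located slot 5'.
Call chain: main -> screen_input([2, 7, 7, 9, 6, 1], 1) (called at line 52).
First divergence: position 11; shown 'located slot None' vs intended 'located slot 5'.
Intended log window:
  9: screen_input start: n=6 cutoff=1
  10: enter probe_limits: 6 items against 1
  11: located slot 5
  12: driver got 3
Execution walk:
  collect_span([2, 7, 7, 9, 6, 1]) -> 9  [called from gauge_drift, line 27]
  trim_outliers([2, 7, 7, 9, 6, 1], 1) -> 31  [called from gauge_drift, line 28]
  gauge_drift([2, 7, 7, 9, 6, 1], 1) -> 0  [called from main, line 50]
  probe_limits([2, 7, 7, 9, 6, 1], 1) -> None  [called from screen_input, line 41]
Log line origins:
  1: from main, line 49
  2: from gauge_drift, line 26
  3: from collect_span, line 2
  4: from collect_span, line 7
  5: from trim_outliers, line 11
  6: from trim_outliers, line 16
  7: from gauge_drift, line 29
  8: from main, line 51
  9: from screen_input, line 40
  10: from probe_limits, line 34
  11: from screen_input, line 42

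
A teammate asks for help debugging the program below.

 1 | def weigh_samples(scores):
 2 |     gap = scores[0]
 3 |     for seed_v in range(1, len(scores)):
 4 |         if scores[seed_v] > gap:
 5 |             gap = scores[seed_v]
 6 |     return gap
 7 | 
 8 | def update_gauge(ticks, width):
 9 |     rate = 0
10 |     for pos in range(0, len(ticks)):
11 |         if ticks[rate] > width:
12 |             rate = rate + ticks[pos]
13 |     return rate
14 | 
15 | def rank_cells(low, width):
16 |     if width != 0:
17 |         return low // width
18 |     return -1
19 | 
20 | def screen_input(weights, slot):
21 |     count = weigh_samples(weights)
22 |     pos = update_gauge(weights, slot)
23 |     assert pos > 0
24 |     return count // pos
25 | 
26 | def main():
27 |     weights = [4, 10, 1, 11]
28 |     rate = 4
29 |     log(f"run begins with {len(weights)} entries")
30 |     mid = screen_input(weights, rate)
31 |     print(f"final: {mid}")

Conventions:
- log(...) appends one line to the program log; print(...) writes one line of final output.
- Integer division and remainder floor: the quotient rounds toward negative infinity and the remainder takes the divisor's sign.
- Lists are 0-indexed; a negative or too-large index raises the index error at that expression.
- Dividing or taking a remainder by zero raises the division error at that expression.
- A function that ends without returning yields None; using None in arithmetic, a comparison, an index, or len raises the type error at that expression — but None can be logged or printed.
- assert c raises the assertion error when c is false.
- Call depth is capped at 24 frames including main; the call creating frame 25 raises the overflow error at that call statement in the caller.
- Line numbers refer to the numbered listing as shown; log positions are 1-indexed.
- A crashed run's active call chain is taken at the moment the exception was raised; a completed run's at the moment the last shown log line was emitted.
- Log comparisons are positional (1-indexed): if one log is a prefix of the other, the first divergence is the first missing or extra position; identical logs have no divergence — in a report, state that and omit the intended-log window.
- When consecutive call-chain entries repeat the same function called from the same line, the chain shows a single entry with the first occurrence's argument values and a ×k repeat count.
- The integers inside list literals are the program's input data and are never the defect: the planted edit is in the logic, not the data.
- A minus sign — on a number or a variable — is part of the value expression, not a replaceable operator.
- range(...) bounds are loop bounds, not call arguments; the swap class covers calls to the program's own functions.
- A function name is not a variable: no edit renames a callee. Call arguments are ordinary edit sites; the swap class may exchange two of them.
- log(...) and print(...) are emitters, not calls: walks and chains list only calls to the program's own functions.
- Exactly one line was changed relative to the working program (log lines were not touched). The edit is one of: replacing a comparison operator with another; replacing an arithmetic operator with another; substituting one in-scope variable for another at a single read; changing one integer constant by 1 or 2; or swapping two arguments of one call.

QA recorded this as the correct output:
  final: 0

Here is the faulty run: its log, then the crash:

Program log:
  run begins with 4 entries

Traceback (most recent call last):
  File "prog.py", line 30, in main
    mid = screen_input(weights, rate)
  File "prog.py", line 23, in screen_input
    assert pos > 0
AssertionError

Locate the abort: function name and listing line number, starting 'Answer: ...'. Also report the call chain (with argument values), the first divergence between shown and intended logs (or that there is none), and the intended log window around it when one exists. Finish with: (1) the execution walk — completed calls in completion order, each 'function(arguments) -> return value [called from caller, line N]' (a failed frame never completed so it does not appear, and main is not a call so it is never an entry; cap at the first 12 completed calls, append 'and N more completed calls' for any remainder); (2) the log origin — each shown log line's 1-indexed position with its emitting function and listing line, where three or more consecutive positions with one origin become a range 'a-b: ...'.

Answer: the error was raised in screen_input, line 23.
Key fact: Every log line matches the working run — the failure is the only observable divergence.
Call chain: main -> screen_input([4, 10, 1, 11], 4) (called at line 30).
First divergence: none; the two logs match at every position.
Execution walk:
  weigh_samples([4, 10, 1, 11]) -> 11  [called from screen_input, line 21]
  update_gauge([4, 10, 1, 11], 4) -> 0  [called from screen_input, line 22]
Origin of each log line:
  1: emitted by main (line 29)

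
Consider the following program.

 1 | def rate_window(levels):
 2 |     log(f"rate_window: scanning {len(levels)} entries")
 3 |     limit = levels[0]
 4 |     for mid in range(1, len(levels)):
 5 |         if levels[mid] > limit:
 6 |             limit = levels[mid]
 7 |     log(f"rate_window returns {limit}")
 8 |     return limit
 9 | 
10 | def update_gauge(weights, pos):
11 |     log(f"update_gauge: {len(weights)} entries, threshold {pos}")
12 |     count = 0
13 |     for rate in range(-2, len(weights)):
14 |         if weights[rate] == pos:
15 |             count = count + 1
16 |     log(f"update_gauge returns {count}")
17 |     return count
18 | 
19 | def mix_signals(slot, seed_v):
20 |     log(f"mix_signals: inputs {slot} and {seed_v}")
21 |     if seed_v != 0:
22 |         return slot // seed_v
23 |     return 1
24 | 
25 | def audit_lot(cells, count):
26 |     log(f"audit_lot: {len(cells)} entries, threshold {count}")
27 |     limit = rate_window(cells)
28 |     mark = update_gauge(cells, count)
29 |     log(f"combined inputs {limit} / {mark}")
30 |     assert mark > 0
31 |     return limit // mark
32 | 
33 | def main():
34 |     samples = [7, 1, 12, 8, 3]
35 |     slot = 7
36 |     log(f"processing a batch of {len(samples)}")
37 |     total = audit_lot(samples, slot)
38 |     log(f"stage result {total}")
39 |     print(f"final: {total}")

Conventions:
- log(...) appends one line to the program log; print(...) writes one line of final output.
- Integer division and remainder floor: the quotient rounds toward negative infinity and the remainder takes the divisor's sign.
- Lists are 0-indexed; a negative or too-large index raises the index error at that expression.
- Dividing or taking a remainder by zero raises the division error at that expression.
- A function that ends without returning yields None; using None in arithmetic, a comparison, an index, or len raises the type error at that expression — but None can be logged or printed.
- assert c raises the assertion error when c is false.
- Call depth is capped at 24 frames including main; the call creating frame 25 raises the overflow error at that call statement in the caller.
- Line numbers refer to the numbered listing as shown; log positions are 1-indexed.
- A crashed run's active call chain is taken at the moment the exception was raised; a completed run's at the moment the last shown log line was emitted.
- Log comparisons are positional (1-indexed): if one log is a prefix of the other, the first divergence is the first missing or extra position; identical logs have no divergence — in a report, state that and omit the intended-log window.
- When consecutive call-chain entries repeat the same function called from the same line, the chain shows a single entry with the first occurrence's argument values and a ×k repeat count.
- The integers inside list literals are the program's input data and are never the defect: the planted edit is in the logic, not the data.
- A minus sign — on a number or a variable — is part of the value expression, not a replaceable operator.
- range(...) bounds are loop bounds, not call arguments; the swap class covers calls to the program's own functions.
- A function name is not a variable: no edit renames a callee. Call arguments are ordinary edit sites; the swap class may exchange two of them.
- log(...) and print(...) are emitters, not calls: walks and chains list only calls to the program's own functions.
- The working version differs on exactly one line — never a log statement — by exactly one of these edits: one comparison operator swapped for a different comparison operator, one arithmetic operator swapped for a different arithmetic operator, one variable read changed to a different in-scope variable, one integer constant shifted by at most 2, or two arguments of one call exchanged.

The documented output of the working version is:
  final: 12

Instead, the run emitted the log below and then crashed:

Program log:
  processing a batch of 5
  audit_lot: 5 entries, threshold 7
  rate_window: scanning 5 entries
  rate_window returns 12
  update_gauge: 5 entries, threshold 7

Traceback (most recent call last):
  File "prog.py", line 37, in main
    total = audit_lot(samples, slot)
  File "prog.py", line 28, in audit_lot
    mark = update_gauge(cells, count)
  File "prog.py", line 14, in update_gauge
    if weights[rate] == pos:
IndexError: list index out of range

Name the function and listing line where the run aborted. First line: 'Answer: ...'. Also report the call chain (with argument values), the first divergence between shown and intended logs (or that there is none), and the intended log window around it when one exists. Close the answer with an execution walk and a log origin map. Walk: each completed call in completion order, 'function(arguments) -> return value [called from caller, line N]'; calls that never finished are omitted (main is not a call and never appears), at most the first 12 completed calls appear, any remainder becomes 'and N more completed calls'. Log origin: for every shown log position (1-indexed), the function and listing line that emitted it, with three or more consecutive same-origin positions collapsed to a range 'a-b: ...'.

Answer: the error was raised in update_gauge, line 14.
Core observation: A complete run would log 'update_gauge returns 1' next, but this one stopped at 5 lines.
Call chain: main -> audit_lot([7, 1, 12, 8, 3], 7) (called at line 37) -> update_gauge([7, 1, 12, 8, 3], 7) (called at line 28).
First divergence: position 6 (shown log ended at 5 lines; the working version continues: 'update_gauge returns 1').
Intended log window:
  4: rate_window returns 12
  5: update_gauge: 5 entries, threshold 7
  6: update_gauge returns 1
  7: combined inputs 12 / 1
Execution walk:
  rate_window([7, 1, 12, 8, 3]) -> 12  [called from audit_lot, line 27]
Log line origins:
  1: from main, line 36
  2: from audit_lot, line 26
  3: from rate_window, line 2
  4: from rate_window, line 7
  5: from update_gauge, line 11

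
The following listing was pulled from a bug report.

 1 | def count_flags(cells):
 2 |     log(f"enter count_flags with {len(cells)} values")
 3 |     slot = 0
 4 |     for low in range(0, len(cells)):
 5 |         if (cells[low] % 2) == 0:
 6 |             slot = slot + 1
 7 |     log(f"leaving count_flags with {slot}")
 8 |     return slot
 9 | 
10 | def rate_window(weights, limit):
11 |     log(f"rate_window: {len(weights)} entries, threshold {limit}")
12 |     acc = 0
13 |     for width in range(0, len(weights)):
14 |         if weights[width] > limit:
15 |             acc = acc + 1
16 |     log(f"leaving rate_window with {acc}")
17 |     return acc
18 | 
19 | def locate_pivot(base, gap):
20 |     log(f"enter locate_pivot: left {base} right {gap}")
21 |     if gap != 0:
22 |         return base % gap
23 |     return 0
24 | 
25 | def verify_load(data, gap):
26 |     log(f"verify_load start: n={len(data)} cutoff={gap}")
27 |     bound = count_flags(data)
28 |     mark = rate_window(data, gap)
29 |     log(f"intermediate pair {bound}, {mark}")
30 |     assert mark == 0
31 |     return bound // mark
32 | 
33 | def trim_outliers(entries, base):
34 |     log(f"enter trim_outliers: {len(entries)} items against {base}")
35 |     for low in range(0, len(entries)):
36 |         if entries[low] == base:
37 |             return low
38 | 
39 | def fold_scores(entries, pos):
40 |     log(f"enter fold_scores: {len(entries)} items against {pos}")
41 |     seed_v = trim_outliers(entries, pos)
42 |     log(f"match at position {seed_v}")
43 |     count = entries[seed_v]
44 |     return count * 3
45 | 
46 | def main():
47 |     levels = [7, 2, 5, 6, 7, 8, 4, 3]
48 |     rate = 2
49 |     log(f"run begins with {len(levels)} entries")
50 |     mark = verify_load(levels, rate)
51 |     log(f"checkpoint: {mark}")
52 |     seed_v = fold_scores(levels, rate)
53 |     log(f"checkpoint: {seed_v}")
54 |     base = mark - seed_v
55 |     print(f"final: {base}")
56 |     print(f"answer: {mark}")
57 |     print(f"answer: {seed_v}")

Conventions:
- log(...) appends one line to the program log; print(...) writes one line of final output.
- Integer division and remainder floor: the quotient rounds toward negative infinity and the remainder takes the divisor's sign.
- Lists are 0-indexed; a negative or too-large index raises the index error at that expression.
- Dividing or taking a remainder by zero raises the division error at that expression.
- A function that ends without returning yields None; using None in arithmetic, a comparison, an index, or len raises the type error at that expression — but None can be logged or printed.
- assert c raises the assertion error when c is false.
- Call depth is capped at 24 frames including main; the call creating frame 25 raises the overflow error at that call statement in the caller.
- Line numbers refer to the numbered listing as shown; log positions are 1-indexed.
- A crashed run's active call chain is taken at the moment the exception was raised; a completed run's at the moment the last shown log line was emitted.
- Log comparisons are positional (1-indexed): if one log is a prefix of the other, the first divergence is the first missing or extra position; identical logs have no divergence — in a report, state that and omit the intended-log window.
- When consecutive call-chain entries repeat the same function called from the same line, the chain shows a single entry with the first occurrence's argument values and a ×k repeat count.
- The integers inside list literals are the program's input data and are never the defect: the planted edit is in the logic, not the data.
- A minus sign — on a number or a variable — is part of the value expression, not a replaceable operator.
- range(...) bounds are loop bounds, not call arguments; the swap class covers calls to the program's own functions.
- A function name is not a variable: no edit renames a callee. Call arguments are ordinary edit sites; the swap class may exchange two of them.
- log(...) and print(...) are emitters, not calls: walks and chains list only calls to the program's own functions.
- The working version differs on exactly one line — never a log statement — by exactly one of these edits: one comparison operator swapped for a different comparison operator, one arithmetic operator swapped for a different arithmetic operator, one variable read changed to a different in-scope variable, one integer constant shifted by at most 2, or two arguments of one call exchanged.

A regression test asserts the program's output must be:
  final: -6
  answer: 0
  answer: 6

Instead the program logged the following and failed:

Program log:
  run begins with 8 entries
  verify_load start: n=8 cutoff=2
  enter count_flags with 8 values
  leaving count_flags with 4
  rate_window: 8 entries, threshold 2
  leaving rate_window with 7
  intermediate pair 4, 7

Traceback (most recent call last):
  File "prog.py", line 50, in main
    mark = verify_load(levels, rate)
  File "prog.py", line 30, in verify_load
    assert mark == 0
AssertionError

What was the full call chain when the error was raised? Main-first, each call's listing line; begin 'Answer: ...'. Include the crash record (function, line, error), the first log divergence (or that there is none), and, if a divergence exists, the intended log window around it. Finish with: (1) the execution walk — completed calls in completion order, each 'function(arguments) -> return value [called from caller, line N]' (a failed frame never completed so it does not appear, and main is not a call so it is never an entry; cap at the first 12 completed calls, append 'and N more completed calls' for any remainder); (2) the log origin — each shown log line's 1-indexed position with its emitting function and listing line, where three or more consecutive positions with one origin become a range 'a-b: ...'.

Answer: main -> verify_load (called at line 50).
Core observation: After 7 matching log lines the faulty run goes silent, while the working version continues with 'checkpoint: 0'.
Crash: verify_load, line 30, AssertionError.
First divergence: position 8 — the faulty run's log ends after 7 lines; the working version continues with 'checkpoint: 0'.
Intended log window:
  6: leaving rate_window with 7
  7: intermediate pair 4, 7
  8: checkpoint: 0
  9: enter fold_scores: 8 items against 2
Execution walk:
  count_flags([7, 2, 5, 6, 7, 8, 4, 3]) -> 4  [called from verify_load, line 27]
  rate_window([7, 2, 5, 6, 7, 8, 4, 3], 2) -> 7  [called from verify_load, line 28]
Origin of each log line:
  1: emitted by main (line 49)
  2: emitted by verify_load (line 26)
  3: emitted by count_flags (line 2)
  4: emitted by count_flags (line 7)
  5: emitted by rate_window (line 11)
  6: emitted by rate_window (line 16)
  7: emitted by verify_load (line 29)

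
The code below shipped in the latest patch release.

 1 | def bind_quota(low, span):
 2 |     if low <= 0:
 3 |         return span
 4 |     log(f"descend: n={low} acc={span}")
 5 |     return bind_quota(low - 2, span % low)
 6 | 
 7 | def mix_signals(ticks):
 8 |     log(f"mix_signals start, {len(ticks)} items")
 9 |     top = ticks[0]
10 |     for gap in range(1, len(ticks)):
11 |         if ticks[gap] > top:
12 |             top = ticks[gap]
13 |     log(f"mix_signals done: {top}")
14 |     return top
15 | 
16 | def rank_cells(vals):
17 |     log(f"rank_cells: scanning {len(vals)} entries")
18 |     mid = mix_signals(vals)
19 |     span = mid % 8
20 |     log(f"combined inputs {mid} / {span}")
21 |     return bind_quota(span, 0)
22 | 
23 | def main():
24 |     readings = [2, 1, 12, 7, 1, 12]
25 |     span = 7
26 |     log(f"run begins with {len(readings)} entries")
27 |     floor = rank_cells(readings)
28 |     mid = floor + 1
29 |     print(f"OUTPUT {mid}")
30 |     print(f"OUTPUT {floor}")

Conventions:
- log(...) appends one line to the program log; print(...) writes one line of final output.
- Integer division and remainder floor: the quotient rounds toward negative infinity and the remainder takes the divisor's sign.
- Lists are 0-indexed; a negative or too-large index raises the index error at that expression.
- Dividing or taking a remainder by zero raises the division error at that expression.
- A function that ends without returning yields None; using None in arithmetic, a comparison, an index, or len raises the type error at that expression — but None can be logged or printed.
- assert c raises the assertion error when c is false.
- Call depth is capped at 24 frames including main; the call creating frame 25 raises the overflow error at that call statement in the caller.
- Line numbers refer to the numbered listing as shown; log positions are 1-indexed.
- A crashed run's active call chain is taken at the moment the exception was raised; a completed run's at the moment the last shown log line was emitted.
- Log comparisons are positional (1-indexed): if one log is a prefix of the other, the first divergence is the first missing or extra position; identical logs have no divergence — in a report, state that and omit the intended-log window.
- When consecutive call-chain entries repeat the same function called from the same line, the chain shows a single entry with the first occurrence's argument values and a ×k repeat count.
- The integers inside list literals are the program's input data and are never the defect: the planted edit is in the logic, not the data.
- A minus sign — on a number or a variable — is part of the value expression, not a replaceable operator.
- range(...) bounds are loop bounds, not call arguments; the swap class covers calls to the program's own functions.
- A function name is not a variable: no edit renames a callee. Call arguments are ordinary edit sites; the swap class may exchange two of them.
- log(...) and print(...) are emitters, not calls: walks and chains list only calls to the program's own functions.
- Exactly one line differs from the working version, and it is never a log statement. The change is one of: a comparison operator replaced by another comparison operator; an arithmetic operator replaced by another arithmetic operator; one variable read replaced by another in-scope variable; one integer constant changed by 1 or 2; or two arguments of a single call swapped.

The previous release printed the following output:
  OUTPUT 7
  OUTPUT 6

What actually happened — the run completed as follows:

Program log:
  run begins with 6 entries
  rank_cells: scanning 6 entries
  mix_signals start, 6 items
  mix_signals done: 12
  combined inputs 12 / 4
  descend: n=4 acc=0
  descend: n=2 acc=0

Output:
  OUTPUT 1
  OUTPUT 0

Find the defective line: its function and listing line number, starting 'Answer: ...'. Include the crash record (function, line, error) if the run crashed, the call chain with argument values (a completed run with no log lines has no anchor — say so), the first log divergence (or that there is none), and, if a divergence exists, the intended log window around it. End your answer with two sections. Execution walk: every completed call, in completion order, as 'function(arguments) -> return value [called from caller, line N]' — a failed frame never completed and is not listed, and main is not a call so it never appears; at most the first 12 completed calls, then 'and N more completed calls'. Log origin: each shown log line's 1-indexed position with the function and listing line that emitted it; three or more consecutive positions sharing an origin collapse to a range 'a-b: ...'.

Answer: the defect is in bind_quota at line 5.
Core observation: Everything matches until log position 7, which reads 'descend: n=2 acc=0' in place of 'descend: n=2 acc=4'.
Call chain: main -> rank_cells([2, 1, 12, 7, 1, 12]) (called at line 27) -> bind_quota(4, 0) (called at line 21) -> bind_quota(2, 0) (called at line 5).
First divergence: position 7 — the shown line 'descend: n=2 acc=0' should read 'descend: n=2 acc=4'.
Intended log window:
  5: combined inputs 12 / 4
  6: descend: n=4 acc=0
  7: descend: n=2 acc=4
Execution walk:
  mix_signals([2, 1, 12, 7, 1, 12]) -> 12  [called from rank_cells, line 18]
  bind_quota(0, 0) -> 0  [called from bind_quota, line 5]
  bind_quota(2, 0) -> 0  [called from bind_quota, line 5]
  bind_quota(4, 0) -> 0  [called from rank_cells, line 21]
  rank_cells([2, 1, 12, 7, 1, 12]) -> 0  [called from main, line 27]
Origin of each log line:
  1: logged in main at line 26
  2: logged in rank_cells at line 17
  3: logged in mix_signals at line 8
  4: logged in mix_signals at line 13
  5: logged in rank_cells at line 20
  6: logged in bind_quota at line 4
  7: logged in bind_quota at line 4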